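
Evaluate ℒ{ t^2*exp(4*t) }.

L{t^2} = 2!/s^3 = 2/s^3.
By the first shifting theorem, multiplying by e^(4t) replaces s with s - 4.

2/(s - 4)^3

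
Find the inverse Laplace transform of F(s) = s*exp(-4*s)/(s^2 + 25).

Heaviside(t - 4)*(cos(5*t - 20))

The factor e^(-4s) signals a time shift by c = 4 (second shifting theorem).
L{cos(5t)} = s/(s^2 + 25), so L^-1{s/(s^2 + 25)} = cos(5*t).
Hence the inverse is u(t - 4) times that function evaluated at t - 4.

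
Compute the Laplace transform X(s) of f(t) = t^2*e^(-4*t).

X(s) = 2/(s + 4)^3

L{e^(-4t)} = 1/(s + 4).
Then apply L{t^2·g(t)} = (-1)^2 d^2/ds^2[G(s)] with G(s) = 1/(s + 4):
differentiating 2 times and applying the sign gives 2/(s + 4)^3.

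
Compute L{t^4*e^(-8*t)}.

L{t^4} = 4!/s^5 = 24/s^5.
By the first shifting theorem, multiplying by e^(-8t) replaces s with s + 8.

24/(s + 8)^5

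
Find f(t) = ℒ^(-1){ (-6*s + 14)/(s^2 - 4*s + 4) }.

f(t) = 2*t*exp(2*t) - 6*exp(2*t)

Factor the denominator: s^2 - 4*s + 4 = (s - 2)^2.
Partial fraction decomposition gives [-6/(s - 2)] + [2/(s - 2)^2].
Invert each term: -6/(s - 2) ↔ -6e^(2t); 2/(s - 2)^2 ↔ 2t·e^(2t).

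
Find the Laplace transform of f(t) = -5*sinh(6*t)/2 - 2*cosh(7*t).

By linearity of the Laplace transform, transform each term separately.
(-5/2)·[L{sinh(6t)} = 6/(s^2 - 36)]; (-2)·[L{cosh(7t)} = s/(s^2 - 49)].

-2*s/(s^2 - 49) - 15/(s^2 - 36)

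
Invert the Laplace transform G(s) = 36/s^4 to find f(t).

f(t) = 6*t^3

Since L{t^3} = 3!/s^4 = 6/s^4, the inverse is t^3, scaled by 6.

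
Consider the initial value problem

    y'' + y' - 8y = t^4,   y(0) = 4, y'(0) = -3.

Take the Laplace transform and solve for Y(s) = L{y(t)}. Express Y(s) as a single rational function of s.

Y(s) = (4*s^6 + s^5 + 24)/(s^7 + s^6 - 8*s^5)

Apply the Laplace transform to the equation.
With L{y''} = s^2 Y - s·y(0) - y'(0) and L{y'} = sY - y(0), with y(0) = 4, y'(0) = -3: the LHS transforms to (s^2 + s - 8)Y - (4*s + 1).
The right side is L{t^4} = 24/s^5.
So (s^2 + s - 8)Y = 24/s^5 + (4*s + 1).
Solve for Y(s) and write it as one ratio of polynomials.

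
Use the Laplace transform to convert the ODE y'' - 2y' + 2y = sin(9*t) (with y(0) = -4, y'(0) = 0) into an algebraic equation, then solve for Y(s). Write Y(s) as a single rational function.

Laplace-transform each side.
The derivative rules (L{y''} = s^2 Y - s·y(0) - y'(0) and L{y'} = sY - y(0), with y(0) = -4, y'(0) = 0) turn the left side into (s^2 - 2*s + 2)Y - (-4*s + 8).
The right side is L{sin(9*t)} = 9/(s^2 + 81).
So (s^2 - 2*s + 2)Y = 9/(s^2 + 81) + (-4*s + 8).
Solve for Y(s) and write it as one ratio of polynomials.

Y(s) = (-4*s^3 + 8*s^2 - 324*s + 657)/(s^4 - 2*s^3 + 83*s^2 - 162*s + 162)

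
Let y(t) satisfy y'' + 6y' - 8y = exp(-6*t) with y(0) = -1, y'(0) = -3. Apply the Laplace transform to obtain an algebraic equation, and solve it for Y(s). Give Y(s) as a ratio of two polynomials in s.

Take the Laplace transform of both sides.
The derivative rules (L{y''} = s^2 Y - s·y(0) - y'(0) and L{y'} = sY - y(0), with y(0) = -1, y'(0) = -3) turn the left side into (s^2 + 6*s - 8)Y - (-s - 9).
The right side is L{exp(-6*t)} = 1/(s + 6).
So (s^2 + 6*s - 8)Y = 1/(s + 6) + (-s - 9).
Solve for Y(s) and write it as one ratio of polynomials.

Y(s) = (-s^2 - 15*s - 53)/(s^3 + 12*s^2 + 28*s - 48)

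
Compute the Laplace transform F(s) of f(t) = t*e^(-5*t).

F(s) = (s + 5)^(-2)

L{e^(-5t)} = 1/(s + 5).
Then apply L{t·g(t)} = -d/ds[G(s)] with G(s) = 1/(s + 5):
differentiating 1 time and applying the sign gives (s + 5)^(-2).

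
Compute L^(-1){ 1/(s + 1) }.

Since L{e^(-t)} = 1/(s + 1), the inverse is exp(-t).

exp(-t)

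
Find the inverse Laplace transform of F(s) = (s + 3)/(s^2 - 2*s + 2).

4*exp(t)*sin(t) + exp(t)*cos(t)

Complete the square in the denominator: s^2 - 2*s + 2 = (s - 1)^2 + 1^2.
Split the numerator to match: s + 3 = 1·(s - 1) + 4·1.
Invert each term: 1·(s - 1)/((s - 1)^2 + 1) ↔ e^(t)cos(t); 4·1/((s - 1)^2 + 1) ↔ 4e^(t)sin(t).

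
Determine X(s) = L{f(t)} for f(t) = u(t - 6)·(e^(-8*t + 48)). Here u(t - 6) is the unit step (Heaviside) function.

X(s) = exp(-6*s)/(s + 8)

By the second shifting theorem, L{u(t - c)·g(t - c)} = e^(-cs)·G(s) with c = 6 and G(s) = L{g(t)}.
L{e^(-8t)} = 1/(s + 8).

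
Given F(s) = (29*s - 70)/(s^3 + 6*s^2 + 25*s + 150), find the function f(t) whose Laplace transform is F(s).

Factor the denominator: s^3 + 6*s^2 + 25*s + 150 = (s + 6)*(s^2 + 25).
Partial fraction decomposition gives [-4/(s + 6)] + [4*s/(s^2 + 25)] + [5/(s^2 + 25)].
Invert each term: -4/(s + 6) ↔ -4e^(-6t); 4·s/(s^2 + 25) ↔ 4cos(5t); 1·5/(s^2 + 25) ↔ sin(5t).

f(t) = sin(5*t) + 4*cos(5*t) - 4*exp(-6*t)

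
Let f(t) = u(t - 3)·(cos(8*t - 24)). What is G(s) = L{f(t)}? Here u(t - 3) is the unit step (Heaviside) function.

G(s) = s*exp(-3*s)/(s^2 + 64)

By the second shifting theorem, L{u(t - c)·g(t - c)} = e^(-cs)·H(s) with c = 3 and H(s) = L{g(t)}.
L{cos(8t)} = s/(s^2 + 64).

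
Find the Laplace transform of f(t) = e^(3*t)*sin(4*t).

L{sin(4t)} = 4/(s^2 + 16).
By the first shifting theorem, multiplying by e^(3t) replaces s with s - 3.

4/((s - 3)^2 + 16)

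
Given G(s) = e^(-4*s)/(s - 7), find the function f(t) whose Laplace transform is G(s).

f(t) = Heaviside(t - 4)*(exp(7*t - 28))

The factor e^(-4s) signals a time shift by c = 4 (second shifting theorem).
L{e^(7t)} = 1/(s - 7), so L^-1{1/(s - 7)} = e^(7*t).
Hence the inverse is u(t - 4) times that function evaluated at t - 4.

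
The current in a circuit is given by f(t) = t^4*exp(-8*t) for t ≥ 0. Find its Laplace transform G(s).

G(s) = 24/(s + 8)^5

L{t^4} = 4!/s^5 = 24/s^5.
By the first shifting theorem, multiplying by e^(-8t) replaces s with s + 8.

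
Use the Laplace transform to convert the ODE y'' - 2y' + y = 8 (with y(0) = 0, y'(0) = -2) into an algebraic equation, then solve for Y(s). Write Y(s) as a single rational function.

Y(s) = (-2*s + 8)/(s^3 - 2*s^2 + s)

Transform both sides with L{·}.
The derivative rules (L{y''} = s^2 Y - s·y(0) - y'(0) and L{y'} = sY - y(0), with y(0) = 0, y'(0) = -2) turn the left side into (s^2 - 2*s + 1)Y - (-2).
The right side is L{8} = 8/s.
So (s^2 - 2*s + 1)Y = 8/s + (-2).
Solve for Y(s) and write it as one ratio of polynomials.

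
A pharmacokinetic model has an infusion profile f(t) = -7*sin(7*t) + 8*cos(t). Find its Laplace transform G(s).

Apply the Laplace transform termwise.
(8)·[L{cos(t)} = s/(s^2 + 1)]; (-7)·[L{sin(7t)} = 7/(s^2 + 49)].

G(s) = 8*s/(s^2 + 1) - 49/(s^2 + 49)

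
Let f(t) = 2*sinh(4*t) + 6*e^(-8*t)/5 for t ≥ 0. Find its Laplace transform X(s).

The transform is linear, so treat each term independently.
(2)·[L{sinh(4t)} = 4/(s^2 - 16)]; (6/5)·[L{e^(-8t)} = 1/(s + 8)].

X(s) = 8/(s^2 - 16) + 6/(5*(s + 8))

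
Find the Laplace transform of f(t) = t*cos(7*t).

(s - 7)*(s + 7)/(s^2 + 49)^2

L{cos(7t)} = s/(s^2 + 49).
Then apply L{t·g(t)} = -d/ds[G(s)] with G(s) = s/(s^2 + 49):
differentiating 1 time and applying the sign gives (s - 7)*(s + 7)/(s^2 + 49)^2.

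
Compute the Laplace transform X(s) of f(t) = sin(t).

X(s) = 1/(s^2 + 1)

L{sin(t)} = 1/(s^2 + 1).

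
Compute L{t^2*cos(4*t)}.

2*s*(s^2 - 48)/(s^2 + 16)^3

L{cos(4t)} = s/(s^2 + 16).
Then apply L{t^2·g(t)} = (-1)^2 d^2/ds^2[G(s)] with G(s) = s/(s^2 + 16):
differentiating 2 times and applying the sign gives 2*s*(s^2 - 48)/(s^2 + 16)^3.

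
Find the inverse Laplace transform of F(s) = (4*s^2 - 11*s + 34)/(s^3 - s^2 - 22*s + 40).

3*exp(4*t) - 2*exp(2*t) + 3*exp(-5*t)

Factor the denominator: s^3 - s^2 - 22*s + 40 = (s - 4)*(s - 2)*(s + 5).
Partial fraction decomposition gives [3/(s + 5)] + [-2/(s - 2)] + [3/(s - 4)].
Invert each term: 3/(s + 5) ↔ 3e^(-5t); -2/(s - 2) ↔ -2e^(2t); 3/(s - 4) ↔ 3e^(4t).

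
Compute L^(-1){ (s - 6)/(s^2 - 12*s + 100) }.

Rewrite the denominator: s^2 - 12*s + 100 = (s - 6)^2 + 64.
The form in (s - 6) signals a first-shifting-theorem factor e^(6t).
Since L{cos(8t)} = s/(s^2 + 64), the inverse is e^(6*t)*cos(8*t).

exp(6*t)*cos(8*t)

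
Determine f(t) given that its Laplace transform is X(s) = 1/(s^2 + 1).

Since L{sin(t)} = 1/(s^2 + 1), the inverse is sin(t).

f(t) = sin(t)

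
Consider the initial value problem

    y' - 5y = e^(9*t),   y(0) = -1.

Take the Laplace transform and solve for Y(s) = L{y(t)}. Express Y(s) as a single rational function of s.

Y(s) = (-s + 10)/(s^2 - 14*s + 45)

Laplace-transform each side.
The derivative rules (L{y'} = sY - y(0) = sY - (-1)) turn the left side into (s - 5)Y - (-1).
The right side is L{e^(9*t)} = 1/(s - 9).
So (s - 5)Y = 1/(s - 9) + (-1).
Isolate Y and clear denominators.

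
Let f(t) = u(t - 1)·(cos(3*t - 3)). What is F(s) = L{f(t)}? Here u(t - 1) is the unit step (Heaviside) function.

By the second shifting theorem, L{u(t - c)·g(t - c)} = e^(-cs)·G(s) with c = 1 and G(s) = L{g(t)}.
L{cos(3t)} = s/(s^2 + 9).

F(s) = s*exp(-s)/(s^2 + 9)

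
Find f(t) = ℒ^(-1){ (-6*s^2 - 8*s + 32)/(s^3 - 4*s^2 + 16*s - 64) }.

f(t) = -3*exp(4*t) - 5*sin(4*t) - 3*cos(4*t)

Factor the denominator: s^3 - 4*s^2 + 16*s - 64 = (s - 4)*(s^2 + 16).
Partial fraction decomposition gives [-3/(s - 4)] + [-3*s/(s^2 + 16)] + [-20/(s^2 + 16)].
Invert each term: -3/(s - 4) ↔ -3e^(4t); -3·s/(s^2 + 16) ↔ -3cos(4t); -5·4/(s^2 + 16) ↔ -5sin(4t).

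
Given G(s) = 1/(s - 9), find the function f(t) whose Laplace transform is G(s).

Since L{e^(9t)} = 1/(s - 9), the inverse is e^(9*t).

f(t) = exp(9*t)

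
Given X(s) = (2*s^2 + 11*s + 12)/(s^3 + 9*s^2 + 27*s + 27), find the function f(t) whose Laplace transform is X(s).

f(t) = -3*t^2*exp(-3*t)/2 - t*exp(-3*t) + 2*exp(-3*t)

Factor the denominator: s^3 + 9*s^2 + 27*s + 27 = (s + 3)^3.
Partial fraction decomposition gives [2/(s + 3)] + [-1/(s + 3)^2] + [-3/(s + 3)^3].
Invert each term: 2/(s + 3) ↔ 2e^(-3t); -1/(s + 3)^2 ↔ -t·e^(-3t); -3/(s + 3)^3 ↔ (-3/2)t^2·e^(-3t).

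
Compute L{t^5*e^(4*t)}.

120/(s - 4)^6

L{t^5} = 5!/s^6 = 120/s^6.
By the first shifting theorem, multiplying by e^(4t) replaces s with s - 4.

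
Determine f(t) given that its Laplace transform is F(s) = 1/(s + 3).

Since L{e^(-3t)} = 1/(s + 3), the inverse is e^(-3*t).

f(t) = exp(-3*t)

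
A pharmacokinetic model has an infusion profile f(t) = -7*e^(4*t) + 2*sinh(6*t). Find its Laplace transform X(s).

By linearity of the Laplace transform, transform each term separately.
(-7)·[L{e^(4t)} = 1/(s - 4)]; (2)·[L{sinh(6t)} = 6/(s^2 - 36)].

X(s) = 12/(s^2 - 36) - 7/(s - 4)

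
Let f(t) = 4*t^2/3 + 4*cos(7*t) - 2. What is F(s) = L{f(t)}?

The transform is linear, so treat each term independently.
(4/3)·[L{t^2} = 2!/s^3 = 2/s^3]; L{-2} = -2/s; (4)·[L{cos(7t)} = s/(s^2 + 49)].

F(s) = 4*s/(s^2 + 49) - 2/s + 8/(3*s^3)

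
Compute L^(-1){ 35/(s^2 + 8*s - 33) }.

5*exp(-4*t)*sinh(7*t)

Rewrite the denominator: s^2 + 8*s - 33 = (s + 4)^2 - 49.
The form in (s + 4) signals a first-shifting-theorem factor e^(-4t).
Since L{sinh(7t)} = 7/(s^2 - 49), the inverse is exp(-4*t)*sinh(7*t), scaled by 5.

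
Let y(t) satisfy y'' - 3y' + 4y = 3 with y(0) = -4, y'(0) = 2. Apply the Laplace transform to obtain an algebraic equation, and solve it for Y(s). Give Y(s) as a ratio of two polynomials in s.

Y(s) = (-4*s^2 + 14*s + 3)/(s^3 - 3*s^2 + 4*s)

Apply the Laplace transform to the equation.
The derivative rules (L{y''} = s^2 Y - s·y(0) - y'(0) and L{y'} = sY - y(0), with y(0) = -4, y'(0) = 2) turn the left side into (s^2 - 3*s + 4)Y - (-4*s + 14).
The right side is L{3} = 3/s.
So (s^2 - 3*s + 4)Y = 3/s + (-4*s + 14).
Solve for Y(s) and write it as one ratio of polynomials.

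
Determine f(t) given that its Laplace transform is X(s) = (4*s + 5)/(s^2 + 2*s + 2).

f(t) = exp(-t)*sin(t) + 4*exp(-t)*cos(t)

Complete the square in the denominator: s^2 + 2*s + 2 = (s + 1)^2 + 1^2.
Split the numerator to match: 4*s + 5 = 4·(s + 1) + 1·1.
Invert each term: 4·(s + 1)/((s + 1)^2 + 1) ↔ 4e^(-t)cos(t); 1·1/((s + 1)^2 + 1) ↔ e^(-t)sin(t).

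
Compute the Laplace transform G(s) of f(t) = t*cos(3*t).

L{cos(3t)} = s/(s^2 + 9).
Then apply L{t·g(t)} = -d/ds[H(s)] with H(s) = s/(s^2 + 9):
differentiating 1 time and applying the sign gives (s - 3)*(s + 3)/(s^2 + 9)^2.

G(s) = (s - 3)*(s + 3)/(s^2 + 9)^2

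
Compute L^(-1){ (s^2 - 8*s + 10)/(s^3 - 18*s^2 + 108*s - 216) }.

-t^2*exp(6*t) + 4*t*exp(6*t) + exp(6*t)

Factor the denominator: s^3 - 18*s^2 + 108*s - 216 = (s - 6)^3.
Partial fraction decomposition gives [1/(s - 6)] + [4/(s - 6)^2] + [-2/(s - 6)^3].
Invert each term: 1/(s - 6) ↔ e^(6t); 4/(s - 6)^2 ↔ 4t·e^(6t); -2/(s - 6)^3 ↔ (-1)t^2·e^(6t).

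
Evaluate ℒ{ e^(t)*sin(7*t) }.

7/((s - 1)^2 + 49)

L{sin(7t)} = 7/(s^2 + 49).
By the first shifting theorem, multiplying by e^(t) replaces s with s - 1.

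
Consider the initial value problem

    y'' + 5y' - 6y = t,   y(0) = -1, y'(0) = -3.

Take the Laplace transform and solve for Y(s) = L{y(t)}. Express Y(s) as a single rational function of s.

Take the Laplace transform of both sides.
Using L{y''} = s^2 Y - s·y(0) - y'(0) and L{y'} = sY - y(0), with y(0) = -1, y'(0) = -3, the left side becomes (s^2 + 5*s - 6)Y - (-s - 8).
The right side is L{t} = s^(-2).
So (s^2 + 5*s - 6)Y = s^(-2) + (-s - 8).
Divide through and combine into a single rational function.

Y(s) = (-s^3 - 8*s^2 + 1)/(s^4 + 5*s^3 - 6*s^2)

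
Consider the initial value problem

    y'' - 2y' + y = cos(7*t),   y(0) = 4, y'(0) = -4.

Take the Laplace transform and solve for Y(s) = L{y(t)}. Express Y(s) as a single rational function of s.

Take the Laplace transform of both sides.
With L{y''} = s^2 Y - s·y(0) - y'(0) and L{y'} = sY - y(0), with y(0) = 4, y'(0) = -4: the LHS transforms to (s^2 - 2*s + 1)Y - (4*s - 12).
The right side is L{cos(7*t)} = s/(s^2 + 49).
So (s^2 - 2*s + 1)Y = s/(s^2 + 49) + (4*s - 12).
Divide through and combine into a single rational function.

Y(s) = (4*s^3 - 12*s^2 + 197*s - 588)/(s^4 - 2*s^3 + 50*s^2 - 98*s + 49)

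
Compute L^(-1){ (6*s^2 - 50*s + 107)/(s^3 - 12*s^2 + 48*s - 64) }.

3*t^2*exp(4*t)/2 - 2*t*exp(4*t) + 6*exp(4*t)

Factor the denominator: s^3 - 12*s^2 + 48*s - 64 = (s - 4)^3.
Partial fraction decomposition gives [6/(s - 4)] + [-2/(s - 4)^2] + [3/(s - 4)^3].
Invert each term: 6/(s - 4) ↔ 6e^(4t); -2/(s - 4)^2 ↔ -2t·e^(4t); 3/(s - 4)^3 ↔ (3/2)t^2·e^(4t).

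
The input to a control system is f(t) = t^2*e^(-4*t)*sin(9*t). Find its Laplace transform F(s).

L{sin(9t)} = 9/(s^2 + 81).
Multiplying by e^(-4t) shifts s → s + 4, so L{e^(-4*t)*sin(9*t)} = 9/((s + 4)^2 + 81).
Then apply L{t^2·g(t)} = (-1)^2 d^2/ds^2[G(s)] with G(s) = 9/((s + 4)^2 + 81):
differentiating 2 times and applying the sign gives 54*(s^2 + 8*s - 11)/(s^2 + 8*s + 97)^3.

F(s) = 54*(s^2 + 8*s - 11)/(s^2 + 8*s + 97)^3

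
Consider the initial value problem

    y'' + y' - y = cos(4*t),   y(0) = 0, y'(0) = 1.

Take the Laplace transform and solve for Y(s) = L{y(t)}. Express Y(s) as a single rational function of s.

Y(s) = (s^2 + s + 16)/(s^4 + s^3 + 15*s^2 + 16*s - 16)

Take the Laplace transform of both sides.
Using L{y''} = s^2 Y - s·y(0) - y'(0) and L{y'} = sY - y(0), with y(0) = 0, y'(0) = 1, the left side becomes (s^2 + s - 1)Y - (1).
The right side is L{cos(4*t)} = s/(s^2 + 16).
So (s^2 + s - 1)Y = s/(s^2 + 16) + (1).
Solve for Y(s) and write it as one ratio of polynomials.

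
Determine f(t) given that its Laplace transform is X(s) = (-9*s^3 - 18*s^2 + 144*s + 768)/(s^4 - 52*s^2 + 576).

Factor the denominator: s^4 - 52*s^2 + 576 = (s - 6)*(s - 4)*(s + 4)*(s + 6).
Partial fraction decomposition gives [-4/(s - 6)] + [3/(s + 4)] + [-5/(s + 6)] + [-3/(s - 4)].
Invert each term: -4/(s - 6) ↔ -4e^(6t); 3/(s + 4) ↔ 3e^(-4t); -5/(s + 6) ↔ -5e^(-6t); -3/(s - 4) ↔ -3e^(4t).

f(t) = -4*exp(6*t) - 3*exp(4*t) + 3*exp(-4*t) - 5*exp(-6*t)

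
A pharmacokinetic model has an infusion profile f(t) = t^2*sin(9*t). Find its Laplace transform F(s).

L{sin(9t)} = 9/(s^2 + 81).
Then apply L{t^2·g(t)} = (-1)^2 d^2/ds^2[G(s)] with G(s) = 9/(s^2 + 81):
differentiating 2 times and applying the sign gives 54*(s^2 - 27)/(s^2 + 81)^3.

F(s) = 54*(s^2 - 27)/(s^2 + 81)^3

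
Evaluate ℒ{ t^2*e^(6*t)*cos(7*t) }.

L{cos(7t)} = s/(s^2 + 49).
Multiplying by e^(6t) shifts s → s - 6, so L{e^(6*t)*cos(7*t)} = (s - 6)/((s - 6)^2 + 49).
Then apply L{t^2·g(t)} = (-1)^2 d^2/ds^2[G(s)] with G(s) = (s - 6)/((s - 6)^2 + 49):
differentiating 2 times and applying the sign gives 2*(s - 6)*(s^2 - 12*s - 111)/(s^2 - 12*s + 85)^3.

2*(s - 6)*(s^2 - 12*s - 111)/(s^2 - 12*s + 85)^3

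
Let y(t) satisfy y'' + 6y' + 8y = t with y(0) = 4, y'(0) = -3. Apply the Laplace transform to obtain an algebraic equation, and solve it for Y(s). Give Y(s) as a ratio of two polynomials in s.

Laplace-transform each side.
With L{y''} = s^2 Y - s·y(0) - y'(0) and L{y'} = sY - y(0), with y(0) = 4, y'(0) = -3: the LHS transforms to (s^2 + 6*s + 8)Y - (4*s + 21).
The right side is L{t} = s^(-2).
So (s^2 + 6*s + 8)Y = s^(-2) + (4*s + 21).
Divide through and combine into a single rational function.

Y(s) = (4*s^3 + 21*s^2 + 1)/(s^4 + 6*s^3 + 8*s^2)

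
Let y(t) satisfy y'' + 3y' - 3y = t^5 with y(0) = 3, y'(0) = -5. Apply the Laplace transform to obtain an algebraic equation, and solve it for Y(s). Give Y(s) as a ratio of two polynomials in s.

Y(s) = (3*s^7 + 4*s^6 + 120)/(s^8 + 3*s^7 - 3*s^6)

Transform both sides with L{·}.
The derivative rules (L{y''} = s^2 Y - s·y(0) - y'(0) and L{y'} = sY - y(0), with y(0) = 3, y'(0) = -5) turn the left side into (s^2 + 3*s - 3)Y - (3*s + 4).
The right side is L{t^5} = 120/s^6.
So (s^2 + 3*s - 3)Y = 120/s^6 + (3*s + 4).
Isolate Y and clear denominators.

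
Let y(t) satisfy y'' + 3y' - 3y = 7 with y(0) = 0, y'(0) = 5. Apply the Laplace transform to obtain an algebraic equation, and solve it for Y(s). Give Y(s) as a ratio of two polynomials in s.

Y(s) = (5*s + 7)/(s^3 + 3*s^2 - 3*s)

Apply the Laplace transform to the equation.
The derivative rules (L{y''} = s^2 Y - s·y(0) - y'(0) and L{y'} = sY - y(0), with y(0) = 0, y'(0) = 5) turn the left side into (s^2 + 3*s - 3)Y - (5).
The right side is L{7} = 7/s.
So (s^2 + 3*s - 3)Y = 7/s + (5).
Divide through and combine into a single rational function.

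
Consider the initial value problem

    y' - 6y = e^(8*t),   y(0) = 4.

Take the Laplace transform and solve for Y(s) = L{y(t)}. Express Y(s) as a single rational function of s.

Y(s) = (4*s - 31)/(s^2 - 14*s + 48)

Take the Laplace transform of both sides.
Using L{y'} = sY - y(0) = sY - 4, the left side becomes (s - 6)Y - (4).
The right side is L{e^(8*t)} = 1/(s - 8).
So (s - 6)Y = 1/(s - 8) + (4).
Solve for Y(s) and write it as one ratio of polynomials.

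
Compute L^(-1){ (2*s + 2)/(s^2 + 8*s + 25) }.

Complete the square in the denominator: s^2 + 8*s + 25 = (s + 4)^2 + 3^2.
Split the numerator to match: 2*s + 2 = 2·(s + 4) - 2·3.
Invert each term: 2·(s + 4)/((s + 4)^2 + 9) ↔ 2e^(-4t)cos(3t); -2·3/((s + 4)^2 + 9) ↔ -2e^(-4t)sin(3t).

-2*exp(-4*t)*sin(3*t) + 2*exp(-4*t)*cos(3*t)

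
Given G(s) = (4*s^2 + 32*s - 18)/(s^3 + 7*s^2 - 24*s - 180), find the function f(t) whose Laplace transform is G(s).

Factor the denominator: s^3 + 7*s^2 - 24*s - 180 = (s - 5)*(s + 6)^2.
Partial fraction decomposition gives [2/(s + 6)] + [6/(s + 6)^2] + [2/(s - 5)].
Invert each term: 2/(s + 6) ↔ 2e^(-6t); 6/(s + 6)^2 ↔ 6t·e^(-6t); 2/(s - 5) ↔ 2e^(5t).

f(t) = 6*t*exp(-6*t) + 2*exp(5*t) + 2*exp(-6*t)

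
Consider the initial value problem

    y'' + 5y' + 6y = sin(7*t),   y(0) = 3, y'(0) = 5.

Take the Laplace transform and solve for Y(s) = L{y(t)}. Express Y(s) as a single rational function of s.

Y(s) = (3*s^3 + 20*s^2 + 147*s + 987)/(s^4 + 5*s^3 + 55*s^2 + 245*s + 294)

Transform both sides with L{·}.
The derivative rules (L{y''} = s^2 Y - s·y(0) - y'(0) and L{y'} = sY - y(0), with y(0) = 3, y'(0) = 5) turn the left side into (s^2 + 5*s + 6)Y - (3*s + 20).
The right side is L{sin(7*t)} = 7/(s^2 + 49).
So (s^2 + 5*s + 6)Y = 7/(s^2 + 49) + (3*s + 20).
Solve for Y(s) and write it as one ratio of polynomials.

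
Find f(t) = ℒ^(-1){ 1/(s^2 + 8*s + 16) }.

Rewrite the denominator: s^2 + 8*s + 16 = (s + 4)^2.
The form in (s + 4) signals a first-shifting-theorem factor e^(-4t).
Since L{t} = 1!/s^2 = 1/s^2, the inverse is t*e^(-4*t).

f(t) = t*exp(-4*t)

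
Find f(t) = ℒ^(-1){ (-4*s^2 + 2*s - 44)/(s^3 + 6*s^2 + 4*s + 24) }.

Factor the denominator: s^3 + 6*s^2 + 4*s + 24 = (s + 6)*(s^2 + 4).
Partial fraction decomposition gives [-5/(s + 6)] + [s/(s^2 + 4)] + [-4/(s^2 + 4)].
Invert each term: -5/(s + 6) ↔ -5e^(-6t); 1·s/(s^2 + 4) ↔ cos(2t); -2·2/(s^2 + 4) ↔ -2sin(2t).

f(t) = -2*sin(2*t) + cos(2*t) - 5*exp(-6*t)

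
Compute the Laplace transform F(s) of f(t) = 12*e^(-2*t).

L{12} = 12/s.
By the first shifting theorem, multiplying by e^(-2t) replaces s with s + 2.

F(s) = 12/(s + 2)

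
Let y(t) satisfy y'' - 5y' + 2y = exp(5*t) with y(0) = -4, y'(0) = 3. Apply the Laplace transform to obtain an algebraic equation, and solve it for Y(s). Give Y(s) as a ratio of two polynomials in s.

Y(s) = (-4*s^2 + 43*s - 114)/(s^3 - 10*s^2 + 27*s - 10)

Laplace-transform each side.
Using L{y''} = s^2 Y - s·y(0) - y'(0) and L{y'} = sY - y(0), with y(0) = -4, y'(0) = 3, the left side becomes (s^2 - 5*s + 2)Y - (-4*s + 23).
The right side is L{exp(5*t)} = 1/(s - 5).
So (s^2 - 5*s + 2)Y = 1/(s - 5) + (-4*s + 23).
Divide through and combine into a single rational function.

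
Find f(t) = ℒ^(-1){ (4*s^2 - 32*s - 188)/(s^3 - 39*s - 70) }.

f(t) = -2*exp(7*t) + 4*exp(-2*t) + 2*exp(-5*t)

Factor the denominator: s^3 - 39*s - 70 = (s - 7)*(s + 2)*(s + 5).
Partial fraction decomposition gives [2/(s + 5)] + [4/(s + 2)] + [-2/(s - 7)].
Invert each term: 2/(s + 5) ↔ 2e^(-5t); 4/(s + 2) ↔ 4e^(-2t); -2/(s - 7) ↔ -2e^(7t).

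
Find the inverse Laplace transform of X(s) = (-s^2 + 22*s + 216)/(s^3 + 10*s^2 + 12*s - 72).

-6*t*exp(-6*t) + 4*exp(2*t) - 5*exp(-6*t)

Factor the denominator: s^3 + 10*s^2 + 12*s - 72 = (s - 2)*(s + 6)^2.
Partial fraction decomposition gives [-5/(s + 6)] + [-6/(s + 6)^2] + [4/(s - 2)].
Invert each term: -5/(s + 6) ↔ -5e^(-6t); -6/(s + 6)^2 ↔ -6t·e^(-6t); 4/(s - 2) ↔ 4e^(2t).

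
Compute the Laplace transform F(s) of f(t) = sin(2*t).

L{sin(2t)} = 2/(s^2 + 4).

F(s) = 2/(s^2 + 4)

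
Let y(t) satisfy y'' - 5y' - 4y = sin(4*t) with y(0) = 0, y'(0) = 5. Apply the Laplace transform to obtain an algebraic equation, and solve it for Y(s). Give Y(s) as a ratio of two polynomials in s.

Y(s) = (5*s^2 + 84)/(s^4 - 5*s^3 + 12*s^2 - 80*s - 64)

Transform both sides with L{·}.
With L{y''} = s^2 Y - s·y(0) - y'(0) and L{y'} = sY - y(0), with y(0) = 0, y'(0) = 5: the LHS transforms to (s^2 - 5*s - 4)Y - (5).
The right side is L{sin(4*t)} = 4/(s^2 + 16).
So (s^2 - 5*s - 4)Y = 4/(s^2 + 16) + (5).
Divide through and combine into a single rational function.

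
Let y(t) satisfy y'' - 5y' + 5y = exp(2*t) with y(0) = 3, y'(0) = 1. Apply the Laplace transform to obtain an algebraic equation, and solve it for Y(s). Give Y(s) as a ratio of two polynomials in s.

Y(s) = (3*s^2 - 20*s + 29)/(s^3 - 7*s^2 + 15*s - 10)

Transform both sides with L{·}.
With L{y''} = s^2 Y - s·y(0) - y'(0) and L{y'} = sY - y(0), with y(0) = 3, y'(0) = 1: the LHS transforms to (s^2 - 5*s + 5)Y - (3*s - 14).
The right side is L{exp(2*t)} = 1/(s - 2).
So (s^2 - 5*s + 5)Y = 1/(s - 2) + (3*s - 14).
Divide through and combine into a single rational function.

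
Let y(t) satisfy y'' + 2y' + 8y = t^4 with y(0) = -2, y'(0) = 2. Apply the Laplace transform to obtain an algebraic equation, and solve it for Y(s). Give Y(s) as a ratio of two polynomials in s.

Apply the Laplace transform to the equation.
The derivative rules (L{y''} = s^2 Y - s·y(0) - y'(0) and L{y'} = sY - y(0), with y(0) = -2, y'(0) = 2) turn the left side into (s^2 + 2*s + 8)Y - (-2*s - 2).
The right side is L{t^4} = 24/s^5.
So (s^2 + 2*s + 8)Y = 24/s^5 + (-2*s - 2).
Isolate Y and clear denominators.

Y(s) = (-2*s^6 - 2*s^5 + 24)/(s^7 + 2*s^6 + 8*s^5)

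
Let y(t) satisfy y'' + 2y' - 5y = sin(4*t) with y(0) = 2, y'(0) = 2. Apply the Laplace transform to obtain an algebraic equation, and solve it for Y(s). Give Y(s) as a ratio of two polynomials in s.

Laplace-transform each side.
The derivative rules (L{y''} = s^2 Y - s·y(0) - y'(0) and L{y'} = sY - y(0), with y(0) = 2, y'(0) = 2) turn the left side into (s^2 + 2*s - 5)Y - (2*s + 6).
The right side is L{sin(4*t)} = 4/(s^2 + 16).
So (s^2 + 2*s - 5)Y = 4/(s^2 + 16) + (2*s + 6).
Isolate Y and clear denominators.

Y(s) = (2*s^3 + 6*s^2 + 32*s + 100)/(s^4 + 2*s^3 + 11*s^2 + 32*s - 80)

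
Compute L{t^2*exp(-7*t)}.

L{e^(-7t)} = 1/(s + 7).
Then apply L{t^2·g(t)} = (-1)^2 d^2/ds^2[H(s)] with H(s) = 1/(s + 7):
differentiating 2 times and applying the sign gives 2/(s + 7)^3.

2/(s + 7)^3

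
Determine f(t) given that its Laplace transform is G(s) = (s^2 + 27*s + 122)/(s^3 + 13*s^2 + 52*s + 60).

f(t) = 6*exp(-2*t) - 4*exp(-5*t) - exp(-6*t)

Factor the denominator: s^3 + 13*s^2 + 52*s + 60 = (s + 2)*(s + 5)*(s + 6).
Partial fraction decomposition gives [-1/(s + 6)] + [-4/(s + 5)] + [6/(s + 2)].
Invert each term: -1/(s + 6) ↔ -e^(-6t); -4/(s + 5) ↔ -4e^(-5t); 6/(s + 2) ↔ 6e^(-2t).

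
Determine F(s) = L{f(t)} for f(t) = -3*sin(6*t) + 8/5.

F(s) = -18/(s^2 + 36) + 8/(5*s)

By linearity of the Laplace transform, transform each term separately.
(-3)·[L{sin(6t)} = 6/(s^2 + 36)]; L{8/5} = (8/5)/s.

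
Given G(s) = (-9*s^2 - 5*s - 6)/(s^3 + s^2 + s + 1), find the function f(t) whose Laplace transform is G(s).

f(t) = -sin(t) - 4*cos(t) - 5*exp(-t)

Factor the denominator: s^3 + s^2 + s + 1 = (s + 1)*(s^2 + 1).
Partial fraction decomposition gives [-5/(s + 1)] + [-4*s/(s^2 + 1)] + [-1/(s^2 + 1)].
Invert each term: -5/(s + 1) ↔ -5e^(-t); -4·s/(s^2 + 1) ↔ -4cos(t); -1·1/(s^2 + 1) ↔ -sin(t).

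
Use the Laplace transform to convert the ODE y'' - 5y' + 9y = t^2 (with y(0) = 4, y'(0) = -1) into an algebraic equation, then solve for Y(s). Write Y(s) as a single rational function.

Y(s) = (4*s^4 - 21*s^3 + 2)/(s^5 - 5*s^4 + 9*s^3)

Transform both sides with L{·}.
Using L{y''} = s^2 Y - s·y(0) - y'(0) and L{y'} = sY - y(0), with y(0) = 4, y'(0) = -1, the left side becomes (s^2 - 5*s + 9)Y - (4*s - 21).
The right side is L{t^2} = 2/s^3.
So (s^2 - 5*s + 9)Y = 2/s^3 + (4*s - 21).
Solve for Y(s) and write it as one ratio of polynomials.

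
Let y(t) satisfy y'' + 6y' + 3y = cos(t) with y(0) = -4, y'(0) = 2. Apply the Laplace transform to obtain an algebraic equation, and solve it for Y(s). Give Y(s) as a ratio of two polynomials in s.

Y(s) = (-4*s^3 - 22*s^2 - 3*s - 22)/(s^4 + 6*s^3 + 4*s^2 + 6*s + 3)

Take the Laplace transform of both sides.
With L{y''} = s^2 Y - s·y(0) - y'(0) and L{y'} = sY - y(0), with y(0) = -4, y'(0) = 2: the LHS transforms to (s^2 + 6*s + 3)Y - (-4*s - 22).
The right side is L{cos(t)} = s/(s^2 + 1).
So (s^2 + 6*s + 3)Y = s/(s^2 + 1) + (-4*s - 22).
Isolate Y and clear denominators.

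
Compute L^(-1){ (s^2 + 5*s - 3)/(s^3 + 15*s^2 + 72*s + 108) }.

Factor the denominator: s^3 + 15*s^2 + 72*s + 108 = (s + 3)*(s + 6)^2.
Partial fraction decomposition gives [2/(s + 6)] + [-1/(s + 6)^2] + [-1/(s + 3)].
Invert each term: 2/(s + 6) ↔ 2e^(-6t); -1/(s + 6)^2 ↔ -t·e^(-6t); -1/(s + 3) ↔ -e^(-3t).

-t*exp(-6*t) - exp(-3*t) + 2*exp(-6*t)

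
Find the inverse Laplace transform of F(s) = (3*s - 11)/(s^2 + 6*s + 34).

Complete the square in the denominator: s^2 + 6*s + 34 = (s + 3)^2 + 5^2.
Split the numerator to match: 3*s - 11 = 3·(s + 3) - 4·5.
Invert each term: 3·(s + 3)/((s + 3)^2 + 25) ↔ 3e^(-3t)cos(5t); -4·5/((s + 3)^2 + 25) ↔ -4e^(-3t)sin(5t).

-4*exp(-3*t)*sin(5*t) + 3*exp(-3*t)*cos(5*t)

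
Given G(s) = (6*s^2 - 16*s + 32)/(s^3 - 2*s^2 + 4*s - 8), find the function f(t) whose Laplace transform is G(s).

Factor the denominator: s^3 - 2*s^2 + 4*s - 8 = (s - 2)*(s^2 + 4).
Partial fraction decomposition gives [3/(s - 2)] + [3*s/(s^2 + 4)] + [-10/(s^2 + 4)].
Invert each term: 3/(s - 2) ↔ 3e^(2t); 3·s/(s^2 + 4) ↔ 3cos(2t); -5·2/(s^2 + 4) ↔ -5sin(2t).

f(t) = 3*exp(2*t) - 5*sin(2*t) + 3*cos(2*t)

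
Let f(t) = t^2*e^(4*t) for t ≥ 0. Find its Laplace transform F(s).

F(s) = 2/(s - 4)^3

L{e^(4t)} = 1/(s - 4).
Then apply L{t^2·g(t)} = (-1)^2 d^2/ds^2[G(s)] with G(s) = 1/(s - 4):
differentiating 2 times and applying the sign gives 2/(s - 4)^3.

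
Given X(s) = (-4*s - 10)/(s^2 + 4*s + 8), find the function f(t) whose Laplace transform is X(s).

f(t) = -exp(-2*t)*sin(2*t) - 4*exp(-2*t)*cos(2*t)

Complete the square in the denominator: s^2 + 4*s + 8 = (s + 2)^2 + 2^2.
Split the numerator to match: -4*s - 10 = -4·(s + 2) - 1·2.
Invert each term: -4·(s + 2)/((s + 2)^2 + 4) ↔ -4e^(-2t)cos(2t); -1·2/((s + 2)^2 + 4) ↔ -e^(-2t)sin(2t).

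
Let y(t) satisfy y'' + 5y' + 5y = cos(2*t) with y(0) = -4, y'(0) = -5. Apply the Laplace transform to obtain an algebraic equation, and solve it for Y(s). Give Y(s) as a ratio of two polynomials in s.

Laplace-transform each side.
The derivative rules (L{y''} = s^2 Y - s·y(0) - y'(0) and L{y'} = sY - y(0), with y(0) = -4, y'(0) = -5) turn the left side into (s^2 + 5*s + 5)Y - (-4*s - 25).
The right side is L{cos(2*t)} = s/(s^2 + 4).
So (s^2 + 5*s + 5)Y = s/(s^2 + 4) + (-4*s - 25).
Isolate Y and clear denominators.

Y(s) = (-4*s^3 - 25*s^2 - 15*s - 100)/(s^4 + 5*s^3 + 9*s^2 + 20*s + 20)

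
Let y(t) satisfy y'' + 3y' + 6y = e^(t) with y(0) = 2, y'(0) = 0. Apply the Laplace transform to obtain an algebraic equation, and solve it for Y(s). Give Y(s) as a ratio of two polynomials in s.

Y(s) = (2*s^2 + 4*s - 5)/(s^3 + 2*s^2 + 3*s - 6)

Laplace-transform each side.
With L{y''} = s^2 Y - s·y(0) - y'(0) and L{y'} = sY - y(0), with y(0) = 2, y'(0) = 0: the LHS transforms to (s^2 + 3*s + 6)Y - (2*s + 6).
The right side is L{e^(t)} = 1/(s - 1).
So (s^2 + 3*s + 6)Y = 1/(s - 1) + (2*s + 6).
Isolate Y and clear denominators.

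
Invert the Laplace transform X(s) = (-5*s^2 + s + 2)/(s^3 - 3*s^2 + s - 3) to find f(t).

Factor the denominator: s^3 - 3*s^2 + s - 3 = (s - 3)*(s^2 + 1).
Partial fraction decomposition gives [-4/(s - 3)] + [-s/(s^2 + 1)] + [-2/(s^2 + 1)].
Invert each term: -4/(s - 3) ↔ -4e^(3t); -1·s/(s^2 + 1) ↔ -cos(t); -2·1/(s^2 + 1) ↔ -2sin(t).

f(t) = -4*exp(3*t) - 2*sin(t) - cos(t)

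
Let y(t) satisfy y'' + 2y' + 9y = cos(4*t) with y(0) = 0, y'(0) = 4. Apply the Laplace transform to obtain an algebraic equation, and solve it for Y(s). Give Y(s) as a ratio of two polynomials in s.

Y(s) = (4*s^2 + s + 64)/(s^4 + 2*s^3 + 25*s^2 + 32*s + 144)

Transform both sides with L{·}.
Using L{y''} = s^2 Y - s·y(0) - y'(0) and L{y'} = sY - y(0), with y(0) = 0, y'(0) = 4, the left side becomes (s^2 + 2*s + 9)Y - (4).
The right side is L{cos(4*t)} = s/(s^2 + 16).
So (s^2 + 2*s + 9)Y = s/(s^2 + 16) + (4).
Divide through and combine into a single rational function.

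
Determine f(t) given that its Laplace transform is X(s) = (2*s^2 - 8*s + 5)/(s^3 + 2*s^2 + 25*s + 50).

Factor the denominator: s^3 + 2*s^2 + 25*s + 50 = (s + 2)*(s^2 + 25).
Partial fraction decomposition gives [1/(s + 2)] + [s/(s^2 + 25)] + [-10/(s^2 + 25)].
Invert each term: 1/(s + 2) ↔ e^(-2t); 1·s/(s^2 + 25) ↔ cos(5t); -2·5/(s^2 + 25) ↔ -2sin(5t).

f(t) = -2*sin(5*t) + cos(5*t) + exp(-2*t)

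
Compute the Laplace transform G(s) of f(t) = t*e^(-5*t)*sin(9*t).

G(s) = 18*(s + 5)/(s^2 + 10*s + 106)^2

L{sin(9t)} = 9/(s^2 + 81).
Multiplying by e^(-5t) shifts s → s + 5, so L{e^(-5*t)*sin(9*t)} = 9/((s + 5)^2 + 81).
Then apply L{t·g(t)} = -d/ds[H(s)] with H(s) = 9/((s + 5)^2 + 81):
differentiating 1 time and applying the sign gives 18*(s + 5)/(s^2 + 10*s + 106)^2.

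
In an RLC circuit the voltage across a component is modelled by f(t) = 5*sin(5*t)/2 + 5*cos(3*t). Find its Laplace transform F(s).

F(s) = 5*s/(s^2 + 9) + 25/(2*(s^2 + 25))

By linearity of the Laplace transform, transform each term separately.
(5/2)·[L{sin(5t)} = 5/(s^2 + 25)]; (5)·[L{cos(3t)} = s/(s^2 + 9)].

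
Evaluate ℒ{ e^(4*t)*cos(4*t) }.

(s - 4)/((s - 4)^2 + 16)

L{cos(4t)} = s/(s^2 + 16).
By the first shifting theorem, multiplying by e^(4t) replaces s with s - 4.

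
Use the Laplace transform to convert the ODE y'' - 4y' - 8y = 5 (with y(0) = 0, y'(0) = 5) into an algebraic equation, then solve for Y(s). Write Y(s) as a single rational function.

Y(s) = (5*s + 5)/(s^3 - 4*s^2 - 8*s)

Apply the Laplace transform to the equation.
Using L{y''} = s^2 Y - s·y(0) - y'(0) and L{y'} = sY - y(0), with y(0) = 0, y'(0) = 5, the left side becomes (s^2 - 4*s - 8)Y - (5).
The right side is L{5} = 5/s.
So (s^2 - 4*s - 8)Y = 5/s + (5).
Solve for Y(s) and write it as one ratio of polynomials.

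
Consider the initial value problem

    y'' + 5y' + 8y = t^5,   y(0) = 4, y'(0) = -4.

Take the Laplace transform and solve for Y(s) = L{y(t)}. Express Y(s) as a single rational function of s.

Y(s) = (4*s^7 + 16*s^6 + 120)/(s^8 + 5*s^7 + 8*s^6)

Transform both sides with L{·}.
With L{y''} = s^2 Y - s·y(0) - y'(0) and L{y'} = sY - y(0), with y(0) = 4, y'(0) = -4: the LHS transforms to (s^2 + 5*s + 8)Y - (4*s + 16).
The right side is L{t^5} = 120/s^6.
So (s^2 + 5*s + 8)Y = 120/s^6 + (4*s + 16).
Isolate Y and clear denominators.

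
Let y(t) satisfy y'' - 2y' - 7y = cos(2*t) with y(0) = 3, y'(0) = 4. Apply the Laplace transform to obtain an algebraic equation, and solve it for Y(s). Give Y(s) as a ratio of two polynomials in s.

Laplace-transform each side.
With L{y''} = s^2 Y - s·y(0) - y'(0) and L{y'} = sY - y(0), with y(0) = 3, y'(0) = 4: the LHS transforms to (s^2 - 2*s - 7)Y - (3*s - 2).
The right side is L{cos(2*t)} = s/(s^2 + 4).
So (s^2 - 2*s - 7)Y = s/(s^2 + 4) + (3*s - 2).
Isolate Y and clear denominators.

Y(s) = (3*s^3 - 2*s^2 + 13*s - 8)/(s^4 - 2*s^3 - 3*s^2 - 8*s - 28)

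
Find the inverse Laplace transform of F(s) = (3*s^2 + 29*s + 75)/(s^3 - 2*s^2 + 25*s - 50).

Factor the denominator: s^3 - 2*s^2 + 25*s - 50 = (s - 2)*(s^2 + 25).
Partial fraction decomposition gives [5/(s - 2)] + [-2*s/(s^2 + 25)] + [25/(s^2 + 25)].
Invert each term: 5/(s - 2) ↔ 5e^(2t); -2·s/(s^2 + 25) ↔ -2cos(5t); 5·5/(s^2 + 25) ↔ 5sin(5t).

5*exp(2*t) + 5*sin(5*t) - 2*cos(5*t)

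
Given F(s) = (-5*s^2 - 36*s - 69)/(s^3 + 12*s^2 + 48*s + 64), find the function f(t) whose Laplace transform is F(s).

Factor the denominator: s^3 + 12*s^2 + 48*s + 64 = (s + 4)^3.
Partial fraction decomposition gives [-5/(s + 4)] + [4/(s + 4)^2] + [-5/(s + 4)^3].
Invert each term: -5/(s + 4) ↔ -5e^(-4t); 4/(s + 4)^2 ↔ 4t·e^(-4t); -5/(s + 4)^3 ↔ (-5/2)t^2·e^(-4t).

f(t) = -5*t^2*exp(-4*t)/2 + 4*t*exp(-4*t) - 5*exp(-4*t)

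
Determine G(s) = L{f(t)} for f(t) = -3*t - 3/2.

G(s) = -3/(2*s) - 3/s^2

The transform is linear, so treat each term independently.
L{-3/2} = (-3/2)/s; (-3)·[L{t} = 1!/s^2 = 1/s^2].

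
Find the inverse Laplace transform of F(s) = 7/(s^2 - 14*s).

exp(7*t)*sinh(7*t)

Rewrite the denominator: s^2 - 14*s = (s - 7)^2 - 49.
The form in (s - 7) signals a first-shifting-theorem factor e^(7t).
Since L{sinh(7t)} = 7/(s^2 - 49), the inverse is exp(7*t)*sinh(7*t).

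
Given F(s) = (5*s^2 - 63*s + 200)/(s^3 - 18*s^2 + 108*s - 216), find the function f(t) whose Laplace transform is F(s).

f(t) = t^2*exp(6*t) - 3*t*exp(6*t) + 5*exp(6*t)

Factor the denominator: s^3 - 18*s^2 + 108*s - 216 = (s - 6)^3.
Partial fraction decomposition gives [5/(s - 6)] + [-3/(s - 6)^2] + [2/(s - 6)^3].
Invert each term: 5/(s - 6) ↔ 5e^(6t); -3/(s - 6)^2 ↔ -3t·e^(6t); 2/(s - 6)^3 ↔ (1)t^2·e^(6t).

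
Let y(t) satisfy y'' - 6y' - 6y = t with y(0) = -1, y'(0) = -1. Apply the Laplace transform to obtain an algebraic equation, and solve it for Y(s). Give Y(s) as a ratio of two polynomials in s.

Y(s) = (-s^3 + 5*s^2 + 1)/(s^4 - 6*s^3 - 6*s^2)

Laplace-transform each side.
The derivative rules (L{y''} = s^2 Y - s·y(0) - y'(0) and L{y'} = sY - y(0), with y(0) = -1, y'(0) = -1) turn the left side into (s^2 - 6*s - 6)Y - (-s + 5).
The right side is L{t} = s^(-2).
So (s^2 - 6*s - 6)Y = s^(-2) + (-s + 5).
Solve for Y(s) and write it as one ratio of polynomials.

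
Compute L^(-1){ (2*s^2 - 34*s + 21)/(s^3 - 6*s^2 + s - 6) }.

Factor the denominator: s^3 - 6*s^2 + s - 6 = (s - 6)*(s^2 + 1).
Partial fraction decomposition gives [-3/(s - 6)] + [5*s/(s^2 + 1)] + [-4/(s^2 + 1)].
Invert each term: -3/(s - 6) ↔ -3e^(6t); 5·s/(s^2 + 1) ↔ 5cos(t); -4·1/(s^2 + 1) ↔ -4sin(t).

-3*exp(6*t) - 4*sin(t) + 5*cos(t)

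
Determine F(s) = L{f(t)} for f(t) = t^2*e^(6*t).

L{e^(6t)} = 1/(s - 6).
Then apply L{t^2·g(t)} = (-1)^2 d^2/ds^2[G(s)] with G(s) = 1/(s - 6):
differentiating 2 times and applying the sign gives 2/(s - 6)^3.

F(s) = 2/(s - 6)^3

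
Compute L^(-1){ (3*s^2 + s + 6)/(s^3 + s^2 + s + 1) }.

2*sin(t) - cos(t) + 4*exp(-t)

Factor the denominator: s^3 + s^2 + s + 1 = (s + 1)*(s^2 + 1).
Partial fraction decomposition gives [4/(s + 1)] + [-s/(s^2 + 1)] + [2/(s^2 + 1)].
Invert each term: 4/(s + 1) ↔ 4e^(-t); -1·s/(s^2 + 1) ↔ -cos(t); 2·1/(s^2 + 1) ↔ 2sin(t).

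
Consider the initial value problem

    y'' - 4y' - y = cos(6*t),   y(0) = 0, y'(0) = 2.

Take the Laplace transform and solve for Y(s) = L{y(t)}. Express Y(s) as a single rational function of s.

Apply the Laplace transform to the equation.
Using L{y''} = s^2 Y - s·y(0) - y'(0) and L{y'} = sY - y(0), with y(0) = 0, y'(0) = 2, the left side becomes (s^2 - 4*s - 1)Y - (2).
The right side is L{cos(6*t)} = s/(s^2 + 36).
So (s^2 - 4*s - 1)Y = s/(s^2 + 36) + (2).
Divide through and combine into a single rational function.

Y(s) = (2*s^2 + s + 72)/(s^4 - 4*s^3 + 35*s^2 - 144*s - 36)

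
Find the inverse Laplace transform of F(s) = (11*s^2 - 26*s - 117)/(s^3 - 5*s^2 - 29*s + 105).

5*exp(7*t) + 3*exp(3*t) + 3*exp(-5*t)

Factor the denominator: s^3 - 5*s^2 - 29*s + 105 = (s - 7)*(s - 3)*(s + 5).
Partial fraction decomposition gives [3/(s + 5)] + [5/(s - 7)] + [3/(s - 3)].
Invert each term: 3/(s + 5) ↔ 3e^(-5t); 5/(s - 7) ↔ 5e^(7t); 3/(s - 3) ↔ 3e^(3t).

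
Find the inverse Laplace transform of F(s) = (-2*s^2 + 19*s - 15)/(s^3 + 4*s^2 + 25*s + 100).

Factor the denominator: s^3 + 4*s^2 + 25*s + 100 = (s + 4)*(s^2 + 25).
Partial fraction decomposition gives [-3/(s + 4)] + [s/(s^2 + 25)] + [15/(s^2 + 25)].
Invert each term: -3/(s + 4) ↔ -3e^(-4t); 1·s/(s^2 + 25) ↔ cos(5t); 3·5/(s^2 + 25) ↔ 3sin(5t).

3*sin(5*t) + cos(5*t) - 3*exp(-4*t)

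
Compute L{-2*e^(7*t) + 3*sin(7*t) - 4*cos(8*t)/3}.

The transform is linear, so treat each term independently.
(-4/3)·[L{cos(8t)} = s/(s^2 + 64)]; (-2)·[L{e^(7t)} = 1/(s - 7)]; (3)·[L{sin(7t)} = 7/(s^2 + 49)].

-4*s/(3*(s^2 + 64)) + 21/(s^2 + 49) - 2/(s - 7)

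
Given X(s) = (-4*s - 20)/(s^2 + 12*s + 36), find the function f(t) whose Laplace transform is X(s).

Factor the denominator: s^2 + 12*s + 36 = (s + 6)^2.
Partial fraction decomposition gives [-4/(s + 6)] + [4/(s + 6)^2].
Invert each term: -4/(s + 6) ↔ -4e^(-6t); 4/(s + 6)^2 ↔ 4t·e^(-6t).

f(t) = 4*t*exp(-6*t) - 4*exp(-6*t)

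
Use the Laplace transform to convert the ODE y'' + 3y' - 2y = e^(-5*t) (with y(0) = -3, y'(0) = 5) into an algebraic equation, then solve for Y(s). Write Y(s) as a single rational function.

Y(s) = (-3*s^2 - 19*s - 19)/(s^3 + 8*s^2 + 13*s - 10)

Laplace-transform each side.
Using L{y''} = s^2 Y - s·y(0) - y'(0) and L{y'} = sY - y(0), with y(0) = -3, y'(0) = 5, the left side becomes (s^2 + 3*s - 2)Y - (-3*s - 4).
The right side is L{e^(-5*t)} = 1/(s + 5).
So (s^2 + 3*s - 2)Y = 1/(s + 5) + (-3*s - 4).
Solve for Y(s) and write it as one ratio of polynomials.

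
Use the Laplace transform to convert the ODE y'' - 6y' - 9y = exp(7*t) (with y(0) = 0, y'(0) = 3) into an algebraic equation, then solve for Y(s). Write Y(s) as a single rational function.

Y(s) = (3*s - 20)/(s^3 - 13*s^2 + 33*s + 63)

Take the Laplace transform of both sides.
The derivative rules (L{y''} = s^2 Y - s·y(0) - y'(0) and L{y'} = sY - y(0), with y(0) = 0, y'(0) = 3) turn the left side into (s^2 - 6*s - 9)Y - (3).
The right side is L{exp(7*t)} = 1/(s - 7).
So (s^2 - 6*s - 9)Y = 1/(s - 7) + (3).
Isolate Y and clear denominators.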